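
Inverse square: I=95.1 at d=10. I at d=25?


I₁d₁² = I₂d₂²
I₂ = I₁ × (d₁/d₂)²
= 95.1 × (10/25)²
= 95.1 × 100/625
= 9510/625
= 15.2160

15.2160


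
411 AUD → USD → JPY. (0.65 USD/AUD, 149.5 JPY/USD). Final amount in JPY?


Step 1: 411 AUD × 0.65 = 267.15 USD
Step 2: 267.15 USD × 149.5 = 39938.93 JPY
Implied rate AUD→JPY = 0.65 × 149.5 = 97.1750
= 39938.93 JPY

39938.93 JPY


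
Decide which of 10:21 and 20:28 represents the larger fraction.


10/21 = 0.4762
20/28 = 0.7143
0.4762 < 0.7143, so 10:21 is less
= 20:28

20:28


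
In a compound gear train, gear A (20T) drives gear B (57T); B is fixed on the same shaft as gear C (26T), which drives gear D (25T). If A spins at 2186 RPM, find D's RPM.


Stage 1: RPM_B = RPM_A × t_A/t_B = 2186 × 20/57 = 43720/57 ≈ 767.02
B and C share a shaft → RPM_C = RPM_B
Stage 2: RPM_D = RPM_C × t_C/t_D = RPM_A × (t_A×t_C)/(t_B×t_D)
Overall ratio = (20×26)/(57×25) = 520/1425
RPM_D = 2186 × 520/1425 = 1136720/1425
≈ 797.70 RPM

797.70 RPM


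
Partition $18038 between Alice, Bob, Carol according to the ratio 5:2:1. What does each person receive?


Total parts = 5 + 2 + 1 = 8
Alice: 18038 × 5/8 = 11273.75
Bob: 18038 × 2/8 = 4509.50
Carol: 18038 × 1/8 = 2254.75
= Alice: $11273.75, Bob: $4509.50, Carol: $2254.75

Alice: $11273.75, Bob: $4509.50, Carol: $2254.75


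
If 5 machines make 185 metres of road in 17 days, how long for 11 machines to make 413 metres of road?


Days ∝ work / workers, so d₂ = d₁ × (m₁/m₂) × (w₂/w₁)
Workers factor (inverse): 5/11 ≈ 0.4545
Work factor (direct): 413/185 ≈ 2.2324
d₂ = 17 × 5/11 × 413/185 = (17 × 5 × 413) / (11 × 185) = 35105/2035
≈ 17.25 days

17.25 days


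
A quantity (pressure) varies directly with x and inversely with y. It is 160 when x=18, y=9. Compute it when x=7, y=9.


z = k·x/y
Solve for k using the known point: k = z·y/x = 160×9/18 = 1440/18 = 80.0000
Now evaluate at x=7, y=9:
z = k × 7 / 9 = (1440 × 7) / (18 × 9) = 10080/162
≈ 62.2222

62.2222


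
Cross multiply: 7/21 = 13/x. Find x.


Cross multiply: 7 × x = 21 × 13
7x = 273
x = 273 / 7
= 39.00

39.00


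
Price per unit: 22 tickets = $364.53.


Unit rate = total / quantity
= 364.53 / 22
= $16.57 per unit

$16.57 per unit


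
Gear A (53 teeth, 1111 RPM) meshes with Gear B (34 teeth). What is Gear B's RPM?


Gear ratio = 53:34 = 53:34
RPM_B = RPM_A × (teeth_A / teeth_B)
= 1111 × (53/34)
= 1731.9 RPM

1731.9 RPM


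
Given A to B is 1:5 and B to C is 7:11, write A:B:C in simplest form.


Match B: multiply A:B by 7 → 7:35
Multiply B:C by 5 → 35:55
Combined: 7:35:55
GCD = 1
= 7:35:55

7:35:55


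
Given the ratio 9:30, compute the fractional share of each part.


Total parts = 9 + 30 = 39
First part: 9/39 = 3/13
Second part: 30/39 = 10/13
= 3/13 and 10/13

3/13 and 10/13


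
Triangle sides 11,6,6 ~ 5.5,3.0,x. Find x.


Scale factor = 5.5/11 = 0.5
Missing side = 6 × 0.5
= 3.0

3.0


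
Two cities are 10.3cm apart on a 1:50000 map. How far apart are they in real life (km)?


Real distance = map distance × scale
= 10.3cm × 50000
= 515000 cm = 5150.0 m
= 5.150 km

5.150 km


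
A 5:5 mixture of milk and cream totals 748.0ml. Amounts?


Total parts = 5 + 5 = 10
milk: 748.0 × 5/10 = 374.0ml
cream: 748.0 × 5/10 = 374.0ml
= 374.0ml and 374.0ml

374.0ml and 374.0ml


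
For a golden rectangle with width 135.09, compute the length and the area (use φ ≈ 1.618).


φ = (1 + √5) / 2 ≈ 1.618
Length = width × φ = 135.09 × 1.618 = 218.57562
≈ 218.58
Area = width × length = 135.09 × 218.57562 = 29527.3805058 ≈ 29527.38
= Length: 218.58, Area: 29527.38

Length: 218.58, Area: 29527.38


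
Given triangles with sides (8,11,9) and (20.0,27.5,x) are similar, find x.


Scale factor = 20.0/8 = 2.5
Missing side = 9 × 2.5
= 22.5

22.5


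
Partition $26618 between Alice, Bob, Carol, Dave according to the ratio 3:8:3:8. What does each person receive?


Total parts = 3 + 8 + 3 + 8 = 22
Alice: 26618 × 3/22 = 3629.73
Bob: 26618 × 8/22 = 9679.27
Carol: 26618 × 3/22 = 3629.73
Dave: 26618 × 8/22 = 9679.27
= Alice: $3629.73, Bob: $9679.27, Carol: $3629.73, Dave: $9679.27

Alice: $3629.73, Bob: $9679.27, Carol: $3629.73, Dave: $9679.27


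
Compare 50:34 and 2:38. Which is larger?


50/34 = 1.4706
2/38 = 0.0526
1.4706 > 0.0526, so 50:34 is greater
= 50:34

50:34


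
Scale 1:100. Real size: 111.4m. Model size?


Model size = real / scale
= 111.4 / 100
= 1.1140 m

1.1140 m


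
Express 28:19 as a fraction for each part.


Total parts = 28 + 19 = 47
First part: 28/47 = 28/47
Second part: 19/47 = 19/47
= 28/47 and 19/47

28/47 and 19/47


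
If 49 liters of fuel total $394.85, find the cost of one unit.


Unit rate = total / quantity
= 394.85 / 49
= $8.06 per unit

$8.06 per unit


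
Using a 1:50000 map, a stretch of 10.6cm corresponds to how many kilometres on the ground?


Real distance = map distance × scale
= 10.6cm × 50000
= 530000 cm = 5300.0 m
= 5.300 km

5.300 km


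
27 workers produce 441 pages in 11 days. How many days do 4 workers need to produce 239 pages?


Days ∝ work / workers, so d₂ = d₁ × (m₁/m₂) × (w₂/w₁)
Workers factor (inverse): 27/4 = 6.7500
Work factor (direct): 239/441 ≈ 0.5420
d₂ = 11 × 27/4 × 239/441 = (11 × 27 × 239) / (4 × 441) = 70983/1764
≈ 40.24 days

40.24 days


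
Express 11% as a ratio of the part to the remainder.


11% means 11 parts out of 100; remainder = 89
Part : remainder = 11:89
GCD = 1
= 11:89

11:89


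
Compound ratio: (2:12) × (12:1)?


Compound ratio = (2×12) : (12×1)
= 24:12
GCD = 12
= 2:1

2:1


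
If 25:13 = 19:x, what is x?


Cross multiply: 25 × x = 13 × 19
25x = 247
x = 247 / 25
= 9.88

9.88


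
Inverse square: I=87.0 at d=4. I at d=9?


I₁d₁² = I₂d₂²
I₂ = I₁ × (d₁/d₂)²
= 87.0 × (4/9)²
= 87.0 × 16/81
= 1392/81
≈ 17.1852

17.1852


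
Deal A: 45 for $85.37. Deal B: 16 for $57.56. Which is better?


Deal A: $85.37/45 = $1.8971/unit
Deal B: $57.56/16 = $3.5975/unit
A is cheaper per unit
= Deal A

Deal A


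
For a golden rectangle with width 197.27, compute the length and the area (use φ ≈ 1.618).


φ = (1 + √5) / 2 ≈ 1.618
Length = width × φ = 197.27 × 1.618 = 319.18286
≈ 319.18
Area = width × length = 197.27 × 319.18286 = 62965.2027922 ≈ 62965.20
= Length: 319.18, Area: 62965.20

Length: 319.18, Area: 62965.20


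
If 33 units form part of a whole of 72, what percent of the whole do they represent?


Percentage = (part / whole) × 100
= (33 / 72) × 100
≈ 45.83%

45.83%


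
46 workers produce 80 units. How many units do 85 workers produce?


Direct proportion: y/x = constant
k = 80/46 ≈ 1.7391
y₂ = k × 85 = 80 × 85 / 46 = 6800/46
≈ 147.83

147.83


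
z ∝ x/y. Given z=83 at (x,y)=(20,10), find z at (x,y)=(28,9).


z = k·x/y
Solve for k using the known point: k = z·y/x = 83×10/20 = 830/20 = 41.5000
Now evaluate at x=28, y=9:
z = k × 28 / 9 = (830 × 28) / (20 × 9) = 23240/180
≈ 129.1111

129.1111


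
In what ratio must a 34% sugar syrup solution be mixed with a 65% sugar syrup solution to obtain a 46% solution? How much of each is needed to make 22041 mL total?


Let x parts of 34% mix with y parts of 65%.
34x + 65y = 46(x + y)
34x + 65y = 46x + 46y
x(34 - 46) = y(46 - 65)
x/y = (65 - 46)/(46 - 34) = 19/12
Simplify: 19:12
Total parts = 31; one part = 22041/31 = 711.00 mL
34% solution: 19×711.00 = 13509.00 mL
65% solution: 12×711.00 = 8532.00 mL
= ratio 19:12; 13509.00 mL and 8532.00 mL

ratio 19:12; 13509.00 mL and 8532.00 mL


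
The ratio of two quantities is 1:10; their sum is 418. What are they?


Let A = 1k, B = 10k.
1k + 10k = 418
11k = 418 → k = 418/11 = 38
A = 1×38 = 38, B = 10×38 = 380
= A = 38, B = 380

A = 38, B = 380


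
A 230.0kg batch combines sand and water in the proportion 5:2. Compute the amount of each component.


Total parts = 5 + 2 = 7
sand: 230.0 × 5/7 = 164.3kg
water: 230.0 × 2/7 = 65.7kg
= 164.3kg and 65.7kg

164.3kg and 65.7kg


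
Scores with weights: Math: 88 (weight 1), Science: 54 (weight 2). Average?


Numerator = 88×1 + 54×2
= 88 + 108
= 196
Total weight = 3
Weighted avg = 196/3
= 65.33

65.33


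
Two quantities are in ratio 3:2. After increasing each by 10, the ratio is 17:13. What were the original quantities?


Let A = 3k, B = 2k.
(3k + 10) / (2k + 10) = 17/13
Cross-multiply: 13(3k + 10) = 17(2k + 10)
39k + 130 = 34k + 170
39k - 34k = 170 - 130
5k = 40
k = 40/5 = 8
A = 3×8 = 24, B = 2×8 = 16
= A = 24, B = 16

A = 24, B = 16


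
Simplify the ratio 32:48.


GCD(32, 48) = 16
32/16 : 48/16
= 2:3

2:3


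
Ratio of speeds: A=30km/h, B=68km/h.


Ratio = 30:68
GCD = 2
Simplified = 15:34
Time ratio (same distance) = 34:15
Speed ratio = 15:34

15:34


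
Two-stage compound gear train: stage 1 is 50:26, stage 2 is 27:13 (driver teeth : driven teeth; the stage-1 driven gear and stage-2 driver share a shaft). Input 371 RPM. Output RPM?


Stage 1: RPM_B = RPM_A × t_A/t_B = 371 × 50/26 = 18550/26 ≈ 713.46
B and C share a shaft → RPM_C = RPM_B
Stage 2: RPM_D = RPM_C × t_C/t_D = RPM_A × (t_A×t_C)/(t_B×t_D)
Overall ratio = (50×27)/(26×13) = 1350/338
RPM_D = 371 × 1350/338 = 500850/338
≈ 1481.80 RPM

1481.80 RPM


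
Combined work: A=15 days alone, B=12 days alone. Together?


Rate of A = 1/15 per day
Rate of B = 1/12 per day
Combined rate = 1/15 + 1/12 = 27/180 = 0.1500 per day
Days = 1 / combined rate = 180/27
≈ 6.67 days

6.67 days


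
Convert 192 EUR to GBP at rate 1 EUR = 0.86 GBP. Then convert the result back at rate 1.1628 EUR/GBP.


Amount × rate = 192 × 0.86 = 165.12 GBP
Round-trip: 165.12 × 1.1628 = 192.00 EUR
= 165.12 GBP, then 192.00 EUR

165.12 GBP, then 192.00 EUR


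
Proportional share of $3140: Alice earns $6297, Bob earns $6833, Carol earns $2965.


Total income = 6297 + 6833 + 2965 = $16095
Alice: $3140 × 6297/16095 = $1228.49
Bob: $3140 × 6833/16095 = $1333.06
Carol: $3140 × 2965/16095 = $578.45
= Alice: $1228.49, Bob: $1333.06, Carol: $578.45

Alice: $1228.49, Bob: $1333.06, Carol: $578.45


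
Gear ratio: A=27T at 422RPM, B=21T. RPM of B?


Gear ratio = 27:21 = 9:7
RPM_B = RPM_A × (teeth_A / teeth_B)
= 422 × (27/21)
= 542.6 RPM

542.6 RPM


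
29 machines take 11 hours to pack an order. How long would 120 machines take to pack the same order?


Inverse proportion: x × y = constant
k = 29 × 11 = 319
y₂ = k / 120 = 319 / 120
= 2.66

2.66


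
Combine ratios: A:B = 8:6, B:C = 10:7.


Match B: multiply A:B by 10 → 80:60
Multiply B:C by 6 → 60:42
Combined: 80:60:42
GCD = 2
= 40:30:21

40:30:21


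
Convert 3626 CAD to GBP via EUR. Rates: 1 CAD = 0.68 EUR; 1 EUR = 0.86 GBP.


Step 1: 3626 CAD × 0.68 = 2465.68 EUR
Step 2: 2465.68 EUR × 0.86 = 2120.48 GBP
Implied rate CAD→GBP = 0.68 × 0.86 = 0.5848
= 2120.48 GBP

2120.48 GBP


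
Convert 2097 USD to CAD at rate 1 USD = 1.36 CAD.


Amount × rate = 2097 × 1.36
= 2851.92 CAD

2851.92 CAD


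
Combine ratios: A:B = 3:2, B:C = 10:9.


Match B: multiply A:B by 10 → 30:20
Multiply B:C by 2 → 20:18
Combined: 30:20:18
GCD = 2
= 15:10:9

15:10:9


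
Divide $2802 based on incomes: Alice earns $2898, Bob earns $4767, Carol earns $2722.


Total income = 2898 + 4767 + 2722 = $10387
Alice: $2802 × 2898/10387 = $781.77
Bob: $2802 × 4767/10387 = $1285.95
Carol: $2802 × 2722/10387 = $734.29
= Alice: $781.77, Bob: $1285.95, Carol: $734.29

Alice: $781.77, Bob: $1285.95, Carol: $734.29


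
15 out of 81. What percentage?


Percentage = (part / whole) × 100
= (15 / 81) × 100
≈ 18.52%

18.52%


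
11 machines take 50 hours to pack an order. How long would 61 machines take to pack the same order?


Inverse proportion: x × y = constant
k = 11 × 50 = 550
y₂ = k / 61 = 550 / 61
= 9.02

9.02


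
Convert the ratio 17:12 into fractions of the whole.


Total parts = 17 + 12 = 29
First part: 17/29 = 17/29
Second part: 12/29 = 12/29
= 17/29 and 12/29

17/29 and 12/29


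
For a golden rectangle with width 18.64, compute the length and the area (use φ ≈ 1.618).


φ = (1 + √5) / 2 ≈ 1.618
Length = width × φ = 18.64 × 1.618 = 30.15952
≈ 30.16
Area = width × length = 18.64 × 30.15952 = 562.1734528 ≈ 562.17
= Length: 30.16, Area: 562.17

Length: 30.16, Area: 562.17


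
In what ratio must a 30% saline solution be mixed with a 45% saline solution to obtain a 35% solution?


Let x parts of 30% mix with y parts of 45%.
30x + 45y = 35(x + y)
30x + 45y = 35x + 35y
x(30 - 35) = y(35 - 45)
x/y = (45 - 35)/(35 - 30) = 10/5
Simplify: 2:1
= 2:1

2:1


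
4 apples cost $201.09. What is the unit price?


Unit rate = total / quantity
= 201.09 / 4
= $50.27 per unit

$50.27 per unit


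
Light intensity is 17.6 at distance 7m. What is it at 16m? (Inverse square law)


I₁d₁² = I₂d₂²
I₂ = I₁ × (d₁/d₂)²
= 17.6 × (7/16)²
= 17.6 × 49/256
= 862.4/256
≈ 3.3688

3.3688


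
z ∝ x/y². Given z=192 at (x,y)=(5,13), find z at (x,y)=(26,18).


z = k·x/y²
Solve for k using the known point: k = z·y²/x = 192×169/5 = 32448/5 = 6489.6000
Now evaluate at x=26, y=18:
z = k × 26 / 324 = (32448 × 26) / (5 × 324) = 843648/1620
≈ 520.7704

520.7704


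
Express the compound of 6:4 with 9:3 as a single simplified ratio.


Compound ratio = (6×9) : (4×3)
= 54:12
GCD = 6
= 9:2

9:2


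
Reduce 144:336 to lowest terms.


GCD(144, 336) = 48
144/48 : 336/48
= 3:7

3:7


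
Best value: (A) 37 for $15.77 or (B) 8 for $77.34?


Deal A: $15.77/37 = $0.4262/unit
Deal B: $77.34/8 = $9.6675/unit
A is cheaper per unit
= Deal A

Deal A


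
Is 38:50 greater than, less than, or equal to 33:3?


38/50 = 0.7600
33/3 = 11.0000
0.7600 < 11.0000, so 38:50 is less
= less than

less than


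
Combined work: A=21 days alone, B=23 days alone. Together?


Rate of A = 1/21 per day
Rate of B = 1/23 per day
Combined rate = 1/21 + 1/23 = 44/483 ≈ 0.0911 per day
Days = 1 / combined rate = 483/44
≈ 10.98 days

10.98 days


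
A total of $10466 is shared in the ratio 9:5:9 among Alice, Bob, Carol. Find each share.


Total parts = 9 + 5 + 9 = 23
Alice: 10466 × 9/23 = 4095.39
Bob: 10466 × 5/23 = 2275.22
Carol: 10466 × 9/23 = 4095.39
= Alice: $4095.39, Bob: $2275.22, Carol: $4095.39

Alice: $4095.39, Bob: $2275.22, Carol: $4095.39


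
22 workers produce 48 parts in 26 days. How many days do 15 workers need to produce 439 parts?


Days ∝ work / workers, so d₂ = d₁ × (m₁/m₂) × (w₂/w₁)
Workers factor (inverse): 22/15 ≈ 1.4667
Work factor (direct): 439/48 ≈ 9.1458
d₂ = 26 × 22/15 × 439/48 = (26 × 22 × 439) / (15 × 48) = 251108/720
≈ 348.76 days

348.76 days


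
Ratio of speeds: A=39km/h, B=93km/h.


Ratio = 39:93
GCD = 3
Simplified = 13:31
Time ratio (same distance) = 31:13
Speed ratio = 13:31

13:31


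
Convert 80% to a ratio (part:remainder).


80% means 80 parts out of 100; remainder = 20
Part : remainder = 80:20
GCD = 20
= 4:1

4:1


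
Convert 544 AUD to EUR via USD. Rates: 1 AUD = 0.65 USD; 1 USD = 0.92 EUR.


Step 1: 544 AUD × 0.65 = 353.60 USD
Step 2: 353.60 USD × 0.92 = 325.31 EUR
Implied rate AUD→EUR = 0.65 × 0.92 = 0.5980
= 325.31 EUR

325.31 EUR


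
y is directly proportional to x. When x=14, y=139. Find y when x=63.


Direct proportion: y/x = constant
k = 139/14 ≈ 9.9286
y₂ = k × 63 = 139 × 63 / 14 = 8757/14
= 625.50

625.50


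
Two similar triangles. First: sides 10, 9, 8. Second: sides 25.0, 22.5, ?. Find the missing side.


Scale factor = 25.0/10 = 2.5
Missing side = 8 × 2.5
= 20.0

20.0


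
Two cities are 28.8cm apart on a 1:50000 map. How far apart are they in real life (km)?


Real distance = map distance × scale
= 28.8cm × 50000
= 1440000 cm = 14400.0 m
= 14.400 km

14.400 km


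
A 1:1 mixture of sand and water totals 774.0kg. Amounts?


Total parts = 1 + 1 = 2
sand: 774.0 × 1/2 = 387.0kg
water: 774.0 × 1/2 = 387.0kg
= 387.0kg and 387.0kg

387.0kg and 387.0kg


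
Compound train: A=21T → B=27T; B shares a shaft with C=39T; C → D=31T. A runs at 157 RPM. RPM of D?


Stage 1: RPM_B = RPM_A × t_A/t_B = 157 × 21/27 = 3297/27 ≈ 122.11
B and C share a shaft → RPM_C = RPM_B
Stage 2: RPM_D = RPM_C × t_C/t_D = RPM_A × (t_A×t_C)/(t_B×t_D)
Overall ratio = (21×39)/(27×31) = 819/837
RPM_D = 157 × 819/837 = 128583/837
≈ 153.62 RPM

153.62 RPM


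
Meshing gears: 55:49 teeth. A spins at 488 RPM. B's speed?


Gear ratio = 55:49 = 55:49
RPM_B = RPM_A × (teeth_A / teeth_B)
= 488 × (55/49)
= 547.8 RPM

547.8 RPM


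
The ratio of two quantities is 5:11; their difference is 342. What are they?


Let A = 5k, B = 11k.
11k - 5k = 342
6k = 342 → k = 342/6 = 57
A = 5×57 = 285, B = 11×57 = 627
= A = 285, B = 627

A = 285, B = 627


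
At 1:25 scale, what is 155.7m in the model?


Model size = real / scale
= 155.7 / 25
= 6.2280 m

6.2280 m


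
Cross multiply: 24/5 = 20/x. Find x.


Cross multiply: 24 × x = 5 × 20
24x = 100
x = 100 / 24
= 4.17

4.17


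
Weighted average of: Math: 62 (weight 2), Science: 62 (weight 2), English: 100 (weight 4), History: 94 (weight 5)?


Numerator = 62×2 + 62×2 + 100×4 + 94×5
= 124 + 124 + 400 + 470
= 1118
Total weight = 13
Weighted avg = 1118/13
= 86.00

86.00


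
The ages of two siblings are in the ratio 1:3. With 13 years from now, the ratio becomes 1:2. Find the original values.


Let A = 1k, B = 3k.
(1k + 13) / (3k + 13) = 1/2
Cross-multiply: 2(1k + 13) = 1(3k + 13)
2k + 26 = 3k + 13
2k - 3k = 13 - 26
-1k = -13
k = -13/-1 = 13
A = 1×13 = 13, B = 3×13 = 39
= A = 13, B = 39

A = 13, B = 39


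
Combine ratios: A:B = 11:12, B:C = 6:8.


Match B: multiply A:B by 6 → 66:72
Multiply B:C by 12 → 72:96
Combined: 66:72:96
GCD = 6
= 11:12:16

11:12:16


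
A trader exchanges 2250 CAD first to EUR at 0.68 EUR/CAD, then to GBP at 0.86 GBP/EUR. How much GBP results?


Step 1: 2250 CAD × 0.68 = 1530.00 EUR
Step 2: 1530.00 EUR × 0.86 = 1315.80 GBP
Implied rate CAD→GBP = 0.68 × 0.86 = 0.5848
= 1315.80 GBP

1315.80 GBP


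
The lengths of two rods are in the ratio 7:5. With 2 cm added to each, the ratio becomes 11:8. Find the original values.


Let A = 7k, B = 5k.
(7k + 2) / (5k + 2) = 11/8
Cross-multiply: 8(7k + 2) = 11(5k + 2)
56k + 16 = 55k + 22
56k - 55k = 22 - 16
1k = 6
k = 6/1 = 6
A = 7×6 = 42, B = 5×6 = 30
= A = 42, B = 30

A = 42, B = 30


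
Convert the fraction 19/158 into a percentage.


Percentage = (part / whole) × 100
= (19 / 158) × 100
≈ 12.03%

12.03%


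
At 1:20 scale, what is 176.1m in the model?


Model size = real / scale
= 176.1 / 20
= 8.8050 m

8.8050 m


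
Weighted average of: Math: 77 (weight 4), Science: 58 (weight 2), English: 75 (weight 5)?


Numerator = 77×4 + 58×2 + 75×5
= 308 + 116 + 375
= 799
Total weight = 11
Weighted avg = 799/11
= 72.64

72.64


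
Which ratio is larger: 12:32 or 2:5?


12/32 = 0.3750
2/5 = 0.4000
0.3750 < 0.4000, so 12:32 is less
= 2:5

2:5


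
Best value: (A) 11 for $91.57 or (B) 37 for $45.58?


Deal A: $91.57/11 = $8.3245/unit
Deal B: $45.58/37 = $1.2319/unit
B is cheaper per unit
= Deal B

Deal B


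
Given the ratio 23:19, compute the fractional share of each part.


Total parts = 23 + 19 = 42
First part: 23/42 = 23/42
Second part: 19/42 = 19/42
= 23/42 and 19/42

23/42 and 19/42


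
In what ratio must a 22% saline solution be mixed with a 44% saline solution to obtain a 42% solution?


Let x parts of 22% mix with y parts of 44%.
22x + 44y = 42(x + y)
22x + 44y = 42x + 42y
x(22 - 42) = y(42 - 44)
x/y = (44 - 42)/(42 - 22) = 2/20
Simplify: 1:10
= 1:10

1:10


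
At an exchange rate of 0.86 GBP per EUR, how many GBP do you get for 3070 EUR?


Amount × rate = 3070 × 0.86
= 2640.20 GBP

2640.20 GBP


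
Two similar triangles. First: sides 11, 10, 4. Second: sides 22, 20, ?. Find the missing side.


Scale factor = 22/11 = 2
Missing side = 4 × 2
= 8.0

8.0


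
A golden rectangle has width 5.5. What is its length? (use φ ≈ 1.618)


φ = (1 + √5) / 2 ≈ 1.618
Length = width × φ = 5.5 × 1.618 = 8.899
≈ 8.90

8.90


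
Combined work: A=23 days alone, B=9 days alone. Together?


Rate of A = 1/23 per day
Rate of B = 1/9 per day
Combined rate = 1/23 + 1/9 = 32/207 ≈ 0.1546 per day
Days = 1 / combined rate = 207/32
≈ 6.47 days

6.47 days


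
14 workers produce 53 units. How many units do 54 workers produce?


Direct proportion: y/x = constant
k = 53/14 ≈ 3.7857
y₂ = k × 54 = 53 × 54 / 14 = 2862/14
≈ 204.43

204.43


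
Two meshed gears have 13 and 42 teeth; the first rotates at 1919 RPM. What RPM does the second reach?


Gear ratio = 13:42 = 13:42
RPM_B = RPM_A × (teeth_A / teeth_B)
= 1919 × (13/42)
= 594.0 RPM

594.0 RPM


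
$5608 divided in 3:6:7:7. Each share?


Total parts = 3 + 6 + 7 + 7 = 23
Part 1: 5608 × 3/23 = 731.48
Part 2: 5608 × 6/23 = 1462.96
Part 3: 5608 × 7/23 = 1706.78
Part 4: 5608 × 7/23 = 1706.78
= Part 1: $731.48, Part 2: $1462.96, Part 3: $1706.78, Part 4: $1706.78

Part 1: $731.48, Part 2: $1462.96, Part 3: $1706.78, Part 4: $1706.78


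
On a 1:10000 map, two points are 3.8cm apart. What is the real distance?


Real distance = map distance × scale
= 3.8cm × 10000
= 38000 cm = 380.0 m
= 0.380 km

0.380 km


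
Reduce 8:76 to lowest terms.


GCD(8, 76) = 4
8/4 : 76/4
= 2:19

2:19


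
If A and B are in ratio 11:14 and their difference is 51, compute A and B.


Let A = 11k, B = 14k.
14k - 11k = 51
3k = 51 → k = 51/3 = 17
A = 11×17 = 187, B = 14×17 = 238
= A = 187, B = 238

A = 187, B = 238


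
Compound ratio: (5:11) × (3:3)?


Compound ratio = (5×3) : (11×3)
= 15:33
GCD = 3
= 5:11

5:11


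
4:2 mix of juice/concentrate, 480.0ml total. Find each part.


Total parts = 4 + 2 = 6
juice: 480.0 × 4/6 = 320.0ml
concentrate: 480.0 × 2/6 = 160.0ml
= 320.0ml and 160.0ml

320.0ml and 160.0ml


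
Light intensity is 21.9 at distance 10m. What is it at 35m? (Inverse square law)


I₁d₁² = I₂d₂²
I₂ = I₁ × (d₁/d₂)²
= 21.9 × (10/35)²
= 21.9 × 100/1225
= 2190/1225
≈ 1.7878

1.7878


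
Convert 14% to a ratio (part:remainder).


14% means 14 parts out of 100; remainder = 86
Part : remainder = 14:86
GCD = 2
= 7:43

7:43


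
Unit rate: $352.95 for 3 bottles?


Unit rate = total / quantity
= 352.95 / 3
= $117.65 per unit

$117.65 per unit


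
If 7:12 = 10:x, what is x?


Cross multiply: 7 × x = 12 × 10
7x = 120
x = 120 / 7
= 17.14

17.14


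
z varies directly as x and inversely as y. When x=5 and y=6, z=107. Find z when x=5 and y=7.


z = k·x/y
Solve for k using the known point: k = z·y/x = 107×6/5 = 642/5 = 128.4000
Now evaluate at x=5, y=7:
z = k × 5 / 7 = (642 × 5) / (5 × 7) = 3210/35
≈ 91.7143

91.7143


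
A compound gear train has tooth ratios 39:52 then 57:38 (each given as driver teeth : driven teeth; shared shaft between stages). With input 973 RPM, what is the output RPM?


Stage 1: RPM_B = RPM_A × t_A/t_B = 973 × 39/52 = 37947/52 = 729.75
B and C share a shaft → RPM_C = RPM_B
Stage 2: RPM_D = RPM_C × t_C/t_D = RPM_A × (t_A×t_C)/(t_B×t_D)
Overall ratio = (39×57)/(52×38) = 2223/1976
RPM_D = 973 × 2223/1976 = 2162979/1976
≈ 1094.63 RPM

1094.63 RPM


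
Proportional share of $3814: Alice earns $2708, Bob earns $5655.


Total income = 2708 + 5655 = $8363
Alice: $3814 × 2708/8363 = $1235.00
Bob: $3814 × 5655/8363 = $2579.00
= Alice: $1235.00, Bob: $2579.00

Alice: $1235.00, Bob: $2579.00


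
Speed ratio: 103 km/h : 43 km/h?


Ratio = 103:43
GCD = 1
Simplified = 103:43
Time ratio (same distance) = 43:103
Speed ratio = 103:43

103:43


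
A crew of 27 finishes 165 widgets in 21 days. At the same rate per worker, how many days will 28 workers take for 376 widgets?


Days ∝ work / workers, so d₂ = d₁ × (m₁/m₂) × (w₂/w₁)
Workers factor (inverse): 27/28 ≈ 0.9643
Work factor (direct): 376/165 ≈ 2.2788
d₂ = 21 × 27/28 × 376/165 = (21 × 27 × 376) / (28 × 165) = 213192/4620
≈ 46.15 days

46.15 days


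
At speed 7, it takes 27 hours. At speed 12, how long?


Inverse proportion: x × y = constant
k = 7 × 27 = 189
y₂ = k / 12 = 189 / 12
= 15.75

15.75


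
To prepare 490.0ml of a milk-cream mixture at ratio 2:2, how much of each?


Total parts = 2 + 2 = 4
milk: 490.0 × 2/4 = 245.0ml
cream: 490.0 × 2/4 = 245.0ml
= 245.0ml and 245.0ml

245.0ml and 245.0ml


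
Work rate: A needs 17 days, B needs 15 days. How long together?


Rate of A = 1/17 per day
Rate of B = 1/15 per day
Combined rate = 1/17 + 1/15 = 32/255 ≈ 0.1255 per day
Days = 1 / combined rate = 255/32
≈ 7.97 days

7.97 days


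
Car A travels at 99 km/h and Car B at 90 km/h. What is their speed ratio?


Ratio = 99:90
GCD = 9
Simplified = 11:10
Time ratio (same distance) = 10:11
Speed ratio = 11:10

11:10


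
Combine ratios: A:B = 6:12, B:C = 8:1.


Match B: multiply A:B by 8 → 48:96
Multiply B:C by 12 → 96:12
Combined: 48:96:12
GCD = 12
= 4:8:1

4:8:1


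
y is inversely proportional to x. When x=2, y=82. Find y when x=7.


Inverse proportion: x × y = constant
k = 2 × 82 = 164
y₂ = k / 7 = 164 / 7
= 23.43

23.43


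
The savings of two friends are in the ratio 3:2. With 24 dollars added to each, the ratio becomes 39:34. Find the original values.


Let A = 3k, B = 2k.
(3k + 24) / (2k + 24) = 39/34
Cross-multiply: 34(3k + 24) = 39(2k + 24)
102k + 816 = 78k + 936
102k - 78k = 936 - 816
24k = 120
k = 120/24 = 5
A = 3×5 = 15, B = 2×5 = 10
= A = 15, B = 10

A = 15, B = 10


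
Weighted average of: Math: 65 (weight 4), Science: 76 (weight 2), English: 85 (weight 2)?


Numerator = 65×4 + 76×2 + 85×2
= 260 + 152 + 170
= 582
Total weight = 8
Weighted avg = 582/8
= 72.75

72.75


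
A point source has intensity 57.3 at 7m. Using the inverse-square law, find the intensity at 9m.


I₁d₁² = I₂d₂²
I₂ = I₁ × (d₁/d₂)²
= 57.3 × (7/9)²
= 57.3 × 49/81
= 2807.7/81
≈ 34.6630

34.6630


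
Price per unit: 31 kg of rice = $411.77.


Unit rate = total / quantity
= 411.77 / 31
= $13.28 per unit

$13.28 per unit


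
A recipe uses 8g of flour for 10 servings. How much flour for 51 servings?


Direct proportion: y/x = constant
k = 8/10 = 0.8000
y₂ = k × 51 = 8 × 51 / 10 = 408/10
= 40.80

40.80


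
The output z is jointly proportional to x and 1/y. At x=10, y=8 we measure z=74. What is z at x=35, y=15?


z = k·x/y
Solve for k using the known point: k = z·y/x = 74×8/10 = 592/10 = 59.2000
Now evaluate at x=35, y=15:
z = k × 35 / 15 = (592 × 35) / (10 × 15) = 20720/150
≈ 138.1333

138.1333


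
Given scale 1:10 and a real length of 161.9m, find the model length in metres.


Model size = real / scale
= 161.9 / 10
= 16.1900 m

16.1900 m


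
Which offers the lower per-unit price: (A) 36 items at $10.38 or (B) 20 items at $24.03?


Deal A: $10.38/36 = $0.2883/unit
Deal B: $24.03/20 = $1.2015/unit
A is cheaper per unit
= Deal A

Deal A


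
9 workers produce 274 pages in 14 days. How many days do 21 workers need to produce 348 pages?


Days ∝ work / workers, so d₂ = d₁ × (m₁/m₂) × (w₂/w₁)
Workers factor (inverse): 9/21 ≈ 0.4286
Work factor (direct): 348/274 ≈ 1.2701
d₂ = 14 × 9/21 × 348/274 = (14 × 9 × 348) / (21 × 274) = 43848/5754
≈ 7.62 days

7.62 days


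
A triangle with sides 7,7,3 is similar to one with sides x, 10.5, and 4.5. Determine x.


Scale factor = 10.5/7 = 1.5
Missing side = 7 × 1.5
= 10.5

10.5


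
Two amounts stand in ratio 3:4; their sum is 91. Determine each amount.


Let A = 3k, B = 4k.
3k + 4k = 91
7k = 91 → k = 91/7 = 13
A = 3×13 = 39, B = 4×13 = 52
= A = 39, B = 52

A = 39, B = 52


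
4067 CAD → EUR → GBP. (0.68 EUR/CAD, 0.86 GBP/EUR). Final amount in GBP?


Step 1: 4067 CAD × 0.68 = 2765.56 EUR
Step 2: 2765.56 EUR × 0.86 = 2378.38 GBP
Implied rate CAD→GBP = 0.68 × 0.86 = 0.5848
= 2378.38 GBP

2378.38 GBP


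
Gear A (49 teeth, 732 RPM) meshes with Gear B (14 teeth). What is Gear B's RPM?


Gear ratio = 49:14 = 7:2
RPM_B = RPM_A × (teeth_A / teeth_B)
= 732 × (49/14)
= 2562.0 RPM

2562.0 RPM


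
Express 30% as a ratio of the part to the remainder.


30% means 30 parts out of 100; remainder = 70
Part : remainder = 30:70
GCD = 10
= 3:7

3:7


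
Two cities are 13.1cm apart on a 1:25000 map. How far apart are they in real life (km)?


Real distance = map distance × scale
= 13.1cm × 25000
= 327500 cm = 3275.0 m
= 3.275 km

3.275 km


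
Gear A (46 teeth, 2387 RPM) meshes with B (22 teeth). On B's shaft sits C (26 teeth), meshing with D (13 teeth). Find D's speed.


Stage 1: RPM_B = RPM_A × t_A/t_B = 2387 × 46/22 = 109802/22 = 4991.00
B and C share a shaft → RPM_C = RPM_B
Stage 2: RPM_D = RPM_C × t_C/t_D = RPM_A × (t_A×t_C)/(t_B×t_D)
Overall ratio = (46×26)/(22×13) = 1196/286
RPM_D = 2387 × 1196/286 = 2854852/286
= 9982.00 RPM

9982.00 RPM


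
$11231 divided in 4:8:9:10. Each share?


Total parts = 4 + 8 + 9 + 10 = 31
Part 1: 11231 × 4/31 = 1449.16
Part 2: 11231 × 8/31 = 2898.32
Part 3: 11231 × 9/31 = 3260.61
Part 4: 11231 × 10/31 = 3622.90
= Part 1: $1449.16, Part 2: $2898.32, Part 3: $3260.61, Part 4: $3622.90

Part 1: $1449.16, Part 2: $2898.32, Part 3: $3260.61, Part 4: $3622.90


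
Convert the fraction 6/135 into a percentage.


Percentage = (part / whole) × 100
= (6 / 135) × 100
≈ 4.44%

4.44%


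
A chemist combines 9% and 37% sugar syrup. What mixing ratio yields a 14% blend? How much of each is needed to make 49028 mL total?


Let x parts of 9% mix with y parts of 37%.
9x + 37y = 14(x + y)
9x + 37y = 14x + 14y
x(9 - 14) = y(14 - 37)
x/y = (37 - 14)/(14 - 9) = 23/5
Simplify: 23:5
Total parts = 28; one part = 49028/28 = 1751.00 mL
9% solution: 23×1751.00 = 40273.00 mL
37% solution: 5×1751.00 = 8755.00 mL
= ratio 23:5; 40273.00 mL and 8755.00 mL

ratio 23:5; 40273.00 mL and 8755.00 mL


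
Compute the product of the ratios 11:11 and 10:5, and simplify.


Compound ratio = (11×10) : (11×5)
= 110:55
GCD = 55
= 2:1

2:1


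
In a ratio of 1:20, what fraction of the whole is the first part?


Total parts = 1 + 20 = 21
First part: 1/21 = 1/21
= 1/21

1/21


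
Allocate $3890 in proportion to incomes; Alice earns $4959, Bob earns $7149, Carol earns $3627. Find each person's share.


Total income = 4959 + 7149 + 3627 = $15735
Alice: $3890 × 4959/15735 = $1225.96
Bob: $3890 × 7149/15735 = $1767.37
Carol: $3890 × 3627/15735 = $896.67
= Alice: $1225.96, Bob: $1767.37, Carol: $896.67

Alice: $1225.96, Bob: $1767.37, Carol: $896.67


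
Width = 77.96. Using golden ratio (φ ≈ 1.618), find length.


φ = (1 + √5) / 2 ≈ 1.618
Length = width × φ = 77.96 × 1.618 = 126.13928
≈ 126.14

126.14


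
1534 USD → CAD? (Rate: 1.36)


Amount × rate = 1534 × 1.36
= 2086.24 CAD

2086.24 CAD


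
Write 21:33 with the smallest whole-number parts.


GCD(21, 33) = 3
21/3 : 33/3
= 7:11

7:11


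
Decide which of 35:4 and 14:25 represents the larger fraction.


35/4 = 8.7500
14/25 = 0.5600
8.7500 > 0.5600, so 35:4 is greater
= 35:4

35:4


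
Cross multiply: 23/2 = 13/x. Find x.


Cross multiply: 23 × x = 2 × 13
23x = 26
x = 26 / 23
= 1.13

1.13


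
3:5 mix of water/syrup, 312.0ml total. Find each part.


Total parts = 3 + 5 = 8
water: 312.0 × 3/8 = 117.0ml
syrup: 312.0 × 5/8 = 195.0ml
= 117.0ml and 195.0ml

117.0ml and 195.0ml


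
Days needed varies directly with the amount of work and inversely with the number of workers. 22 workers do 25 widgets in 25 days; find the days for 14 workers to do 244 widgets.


Days ∝ work / workers, so d₂ = d₁ × (m₁/m₂) × (w₂/w₁)
Workers factor (inverse): 22/14 ≈ 1.5714
Work factor (direct): 244/25 = 9.7600
d₂ = 25 × 22/14 × 244/25 = (25 × 22 × 244) / (14 × 25) = 134200/350
≈ 383.43 days

383.43 days


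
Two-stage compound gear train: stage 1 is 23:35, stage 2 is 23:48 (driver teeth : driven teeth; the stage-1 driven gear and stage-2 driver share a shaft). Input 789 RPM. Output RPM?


Stage 1: RPM_B = RPM_A × t_A/t_B = 789 × 23/35 = 18147/35 ≈ 518.49
B and C share a shaft → RPM_C = RPM_B
Stage 2: RPM_D = RPM_C × t_C/t_D = RPM_A × (t_A×t_C)/(t_B×t_D)
Overall ratio = (23×23)/(35×48) = 529/1680
RPM_D = 789 × 529/1680 = 417381/1680
≈ 248.44 RPM

248.44 RPM


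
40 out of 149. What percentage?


Percentage = (part / whole) × 100
= (40 / 149) × 100
≈ 26.85%

26.85%


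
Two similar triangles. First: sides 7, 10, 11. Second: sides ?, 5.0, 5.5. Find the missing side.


Scale factor = 5.0/10 = 0.5
Missing side = 7 × 0.5
= 3.5

3.5


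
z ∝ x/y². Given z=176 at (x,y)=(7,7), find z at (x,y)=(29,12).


z = k·x/y²
Solve for k using the known point: k = z·y²/x = 176×49/7 = 8624/7 = 1232.0000
Now evaluate at x=29, y=12:
z = k × 29 / 144 = (8624 × 29) / (7 × 144) = 250096/1008
≈ 248.1111

248.1111


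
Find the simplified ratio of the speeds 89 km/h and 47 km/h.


Ratio = 89:47
GCD = 1
Simplified = 89:47
Time ratio (same distance) = 47:89
Speed ratio = 89:47

89:47


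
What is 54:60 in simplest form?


GCD(54, 60) = 6
54/6 : 60/6
= 9:10

9:10


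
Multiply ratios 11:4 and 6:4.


Compound ratio = (11×6) : (4×4)
= 66:16
GCD = 2
= 33:8

33:8


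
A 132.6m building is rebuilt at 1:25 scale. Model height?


Model size = real / scale
= 132.6 / 25
= 5.3040 m

5.3040 m


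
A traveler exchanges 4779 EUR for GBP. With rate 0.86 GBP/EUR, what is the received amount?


Amount × rate = 4779 × 0.86
= 4109.94 GBP

4109.94 GBP


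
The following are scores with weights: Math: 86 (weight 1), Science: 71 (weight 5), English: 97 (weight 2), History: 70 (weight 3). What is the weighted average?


Numerator = 86×1 + 71×5 + 97×2 + 70×3
= 86 + 355 + 194 + 210
= 845
Total weight = 11
Weighted avg = 845/11
= 76.82

76.82


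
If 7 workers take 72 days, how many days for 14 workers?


Inverse proportion: x × y = constant
k = 7 × 72 = 504
y₂ = k / 14 = 504 / 14
= 36.00

36.00


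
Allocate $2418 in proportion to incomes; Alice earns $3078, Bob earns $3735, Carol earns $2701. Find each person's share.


Total income = 3078 + 3735 + 2701 = $9514
Alice: $2418 × 3078/9514 = $782.28
Bob: $2418 × 3735/9514 = $949.26
Carol: $2418 × 2701/9514 = $686.46
= Alice: $782.28, Bob: $949.26, Carol: $686.46

Alice: $782.28, Bob: $949.26, Carol: $686.46


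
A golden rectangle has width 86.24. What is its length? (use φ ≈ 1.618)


φ = (1 + √5) / 2 ≈ 1.618
Length = width × φ = 86.24 × 1.618 = 139.53632
≈ 139.54

139.54


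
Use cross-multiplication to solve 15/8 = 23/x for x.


Cross multiply: 15 × x = 8 × 23
15x = 184
x = 184 / 15
= 12.27

12.27


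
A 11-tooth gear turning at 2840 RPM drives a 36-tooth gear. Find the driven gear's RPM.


Gear ratio = 11:36 = 11:36
RPM_B = RPM_A × (teeth_A / teeth_B)
= 2840 × (11/36)
= 867.8 RPM

867.8 RPM


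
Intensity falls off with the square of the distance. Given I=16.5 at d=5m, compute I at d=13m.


I₁d₁² = I₂d₂²
I₂ = I₁ × (d₁/d₂)²
= 16.5 × (5/13)²
= 16.5 × 25/169
= 412.5/169
≈ 2.4408

2.4408


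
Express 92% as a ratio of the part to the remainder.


92% means 92 parts out of 100; remainder = 8
Part : remainder = 92:8
GCD = 4
= 23:2

23:2


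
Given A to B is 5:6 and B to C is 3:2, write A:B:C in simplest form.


Match B: multiply A:B by 3 → 15:18
Multiply B:C by 6 → 18:12
Combined: 15:18:12
GCD = 3
= 5:6:4

5:6:4


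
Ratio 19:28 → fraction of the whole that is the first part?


Total parts = 19 + 28 = 47
First part: 19/47 = 19/47
= 19/47

19/47


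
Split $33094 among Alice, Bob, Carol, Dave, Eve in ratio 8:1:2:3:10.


Total parts = 8 + 1 + 2 + 3 + 10 = 24
Alice: 33094 × 8/24 = 11031.33
Bob: 33094 × 1/24 = 1378.92
Carol: 33094 × 2/24 = 2757.83
Dave: 33094 × 3/24 = 4136.75
Eve: 33094 × 10/24 = 13789.17
= Alice: $11031.33, Bob: $1378.92, Carol: $2757.83, Dave: $4136.75, Eve: $13789.17

Alice: $11031.33, Bob: $1378.92, Carol: $2757.83, Dave: $4136.75, Eve: $13789.17


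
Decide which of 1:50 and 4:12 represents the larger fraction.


1/50 = 0.0200
4/12 = 0.3333
0.0200 < 0.3333, so 1:50 is less
= 4:12

4:12


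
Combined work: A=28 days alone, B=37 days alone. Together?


Rate of A = 1/28 per day
Rate of B = 1/37 per day
Combined rate = 1/28 + 1/37 = 65/1036 ≈ 0.0627 per day
Days = 1 / combined rate = 1036/65
≈ 15.94 days

15.94 days


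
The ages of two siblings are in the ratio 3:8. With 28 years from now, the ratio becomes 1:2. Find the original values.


Let A = 3k, B = 8k.
(3k + 28) / (8k + 28) = 1/2
Cross-multiply: 2(3k + 28) = 1(8k + 28)
6k + 56 = 8k + 28
6k - 8k = 28 - 56
-2k = -28
k = -28/-2 = 14
A = 3×14 = 42, B = 8×14 = 112
= A = 42, B = 112

A = 42, B = 112


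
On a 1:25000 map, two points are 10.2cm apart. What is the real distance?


Real distance = map distance × scale
= 10.2cm × 25000
= 255000 cm = 2550.0 m
= 2.550 km

2.550 km


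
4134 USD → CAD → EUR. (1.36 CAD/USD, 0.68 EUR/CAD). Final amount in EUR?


Step 1: 4134 USD × 1.36 = 5622.24 CAD
Step 2: 5622.24 CAD × 0.68 = 3823.12 EUR
Implied rate USD→EUR = 1.36 × 0.68 = 0.9248
= 3823.12 EUR

3823.12 EUR


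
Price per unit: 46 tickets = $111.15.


Unit rate = total / quantity
= 111.15 / 46
= $2.42 per unit

$2.42 per unit


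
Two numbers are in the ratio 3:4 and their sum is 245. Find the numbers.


Let A = 3k, B = 4k.
3k + 4k = 245
7k = 245 → k = 245/7 = 35
A = 3×35 = 105, B = 4×35 = 140
= A = 105, B = 140

A = 105, B = 140


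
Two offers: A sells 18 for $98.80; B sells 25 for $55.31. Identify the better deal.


Deal A: $98.80/18 = $5.4889/unit
Deal B: $55.31/25 = $2.2124/unit
B is cheaper per unit
= Deal B

Deal B


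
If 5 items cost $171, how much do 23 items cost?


Direct proportion: y/x = constant
k = 171/5 = 34.2000
y₂ = k × 23 = 171 × 23 / 5 = 3933/5
= 786.60

786.60


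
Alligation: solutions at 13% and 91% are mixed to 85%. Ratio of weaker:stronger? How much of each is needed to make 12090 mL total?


Let x parts of 13% mix with y parts of 91%.
13x + 91y = 85(x + y)
13x + 91y = 85x + 85y
x(13 - 85) = y(85 - 91)
x/y = (91 - 85)/(85 - 13) = 6/72
Simplify: 1:12
Total parts = 13; one part = 12090/13 = 930.00 mL
13% solution: 1×930.00 = 930.00 mL
91% solution: 12×930.00 = 11160.00 mL
= ratio 1:12; 930.00 mL and 11160.00 mL

ratio 1:12; 930.00 mL and 11160.00 mL


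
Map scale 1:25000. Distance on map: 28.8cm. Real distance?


Real distance = map distance × scale
= 28.8cm × 25000
= 720000 cm = 7200.0 m
= 7.200 km

7.200 km


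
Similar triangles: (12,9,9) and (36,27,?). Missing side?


Scale factor = 36/12 = 3
Missing side = 9 × 3
= 27.0

27.0


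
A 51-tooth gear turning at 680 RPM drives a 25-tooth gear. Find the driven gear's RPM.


Gear ratio = 51:25 = 51:25
RPM_B = RPM_A × (teeth_A / teeth_B)
= 680 × (51/25)
= 1387.2 RPM

1387.2 RPM


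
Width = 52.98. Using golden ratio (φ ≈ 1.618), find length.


φ = (1 + √5) / 2 ≈ 1.618
Length = width × φ = 52.98 × 1.618 = 85.72164
≈ 85.72

85.72


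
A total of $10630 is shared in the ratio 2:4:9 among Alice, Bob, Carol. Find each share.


Total parts = 2 + 4 + 9 = 15
Alice: 10630 × 2/15 = 1417.33
Bob: 10630 × 4/15 = 2834.67
Carol: 10630 × 9/15 = 6378.00
= Alice: $1417.33, Bob: $2834.67, Carol: $6378.00

Alice: $1417.33, Bob: $2834.67, Carol: $6378.00
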